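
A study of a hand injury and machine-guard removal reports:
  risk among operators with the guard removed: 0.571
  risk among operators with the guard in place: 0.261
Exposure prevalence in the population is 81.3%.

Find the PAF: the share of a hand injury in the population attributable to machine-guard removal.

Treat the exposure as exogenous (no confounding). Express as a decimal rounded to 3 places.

PAF ≈ 0.491

Let p₁ = 0.571, p₀ = 0.261.
Overall risk P(Y=1) = π·p₁ + (1−π)·p₀ = 0.813×0.571 + 0.187×0.261 = 0.51303.
Under exogeneity, PAF = [P(Y=1) − p₀] / P(Y=1).
PAF = (0.51303 − 0.261) / 0.51303 ≈ 0.4913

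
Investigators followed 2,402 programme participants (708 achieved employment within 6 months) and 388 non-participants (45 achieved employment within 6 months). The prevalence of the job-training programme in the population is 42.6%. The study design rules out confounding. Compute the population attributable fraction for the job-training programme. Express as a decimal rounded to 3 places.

p₁ = P(outcome | exposed) = 708/2402 = 0.29475
p₀ = P(outcome | unexposed) = 45/388 = 0.11598
Overall risk P(Y=1) = π·p₁ + (1−π)·p₀ = 0.426×0.29475 + 0.574×0.11598 = 0.19214.
Under exogeneity, PAF = [P(Y=1) − p₀] / P(Y=1).
PAF = (0.19214 − 0.11598) / 0.19214 ≈ 0.3964

PAF ≈ 0.396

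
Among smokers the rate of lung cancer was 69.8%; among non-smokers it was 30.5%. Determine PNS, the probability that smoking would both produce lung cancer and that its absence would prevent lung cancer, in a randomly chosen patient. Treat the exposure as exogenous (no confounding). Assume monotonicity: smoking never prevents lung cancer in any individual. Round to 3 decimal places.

PNS ≈ 0.393

p₁ = 0.698, p₀ = 0.305.
Under exogeneity and monotonicity, PNS = p₁ − p₀.
PNS = 0.698 − 0.305 = 0.393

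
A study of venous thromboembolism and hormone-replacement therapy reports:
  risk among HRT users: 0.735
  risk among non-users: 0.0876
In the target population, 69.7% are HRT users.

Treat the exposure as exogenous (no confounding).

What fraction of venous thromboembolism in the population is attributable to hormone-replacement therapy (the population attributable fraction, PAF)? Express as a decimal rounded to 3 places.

PAF ≈ 0.837

Let p₁ = 0.735, p₀ = 0.0876.
Overall risk P(Y=1) = π·p₁ + (1−π)·p₀ = 0.697×0.735 + 0.303×0.0876 = 0.53884.
Under exogeneity, PAF = [P(Y=1) − p₀] / P(Y=1).
PAF = (0.53884 − 0.0876) / 0.53884 ≈ 0.8374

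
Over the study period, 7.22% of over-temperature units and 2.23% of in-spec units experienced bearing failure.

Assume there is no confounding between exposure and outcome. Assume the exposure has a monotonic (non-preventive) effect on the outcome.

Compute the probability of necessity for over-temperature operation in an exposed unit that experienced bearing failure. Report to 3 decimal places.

PN ≈ 0.691

p₁ = 0.0722, p₀ = 0.0223.
Under exogeneity and monotonicity, PN = (p₁ − p₀) / p₁.
PN = (0.0722 − 0.0223) / 0.0722 = 0.0499 / 0.0722 ≈ 0.6911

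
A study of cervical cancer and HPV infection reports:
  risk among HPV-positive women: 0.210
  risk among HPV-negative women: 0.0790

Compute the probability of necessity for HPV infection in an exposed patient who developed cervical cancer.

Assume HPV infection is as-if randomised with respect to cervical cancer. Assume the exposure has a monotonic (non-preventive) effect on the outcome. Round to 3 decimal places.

PN ≈ 0.624

Let p₁ = 0.21, p₀ = 0.079.
Under exogeneity and monotonicity, PN = (p₁ − p₀) / p₁.
PN = (0.21 − 0.079) / 0.21 = 0.131 / 0.21 ≈ 0.6238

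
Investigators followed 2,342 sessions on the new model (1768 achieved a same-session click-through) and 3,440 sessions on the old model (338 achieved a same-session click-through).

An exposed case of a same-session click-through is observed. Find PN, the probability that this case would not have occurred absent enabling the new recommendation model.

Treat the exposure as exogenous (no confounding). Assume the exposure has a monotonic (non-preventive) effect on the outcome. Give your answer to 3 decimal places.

PN ≈ 0.870

p₁ = P(outcome | exposed) = 1768/2342 = 0.75491
p₀ = P(outcome | unexposed) = 338/3440 = 0.098256
Under exogeneity and monotonicity, PN = (p₁ − p₀) / p₁.
PN = (0.75491 − 0.098256) / 0.75491 = 0.65665 / 0.75491 ≈ 0.8698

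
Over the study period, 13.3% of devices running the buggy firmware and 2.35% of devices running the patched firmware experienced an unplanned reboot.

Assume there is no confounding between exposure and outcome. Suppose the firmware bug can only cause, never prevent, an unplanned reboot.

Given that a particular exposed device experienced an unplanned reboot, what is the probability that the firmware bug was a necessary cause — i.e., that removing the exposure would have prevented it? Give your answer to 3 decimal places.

p₁ = 0.133, p₀ = 0.0235.
Under exogeneity and monotonicity, PN = (p₁ − p₀) / p₁.
PN = (0.133 − 0.0235) / 0.133 = 0.1095 / 0.133 ≈ 0.8233

PN ≈ 0.823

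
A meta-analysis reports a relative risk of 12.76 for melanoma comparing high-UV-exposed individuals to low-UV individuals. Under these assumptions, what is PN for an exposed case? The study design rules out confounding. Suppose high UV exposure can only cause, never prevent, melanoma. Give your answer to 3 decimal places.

PN ≈ 0.922

Under exogeneity and monotonicity, PN = (RR − 1) / RR = 1 − 1/RR.
PN = (12.76 − 1) / 12.76 = 11.76 / 12.76 ≈ 0.9216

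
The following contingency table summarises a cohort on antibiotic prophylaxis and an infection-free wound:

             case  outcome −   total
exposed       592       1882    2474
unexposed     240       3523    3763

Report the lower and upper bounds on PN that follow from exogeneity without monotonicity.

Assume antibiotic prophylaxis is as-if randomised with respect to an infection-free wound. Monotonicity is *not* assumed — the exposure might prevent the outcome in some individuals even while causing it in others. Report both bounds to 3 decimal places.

0.733 ≤ PN ≤ 1.000

p₁ = P(outcome | exposed) = 592/2474 = 0.23929
p₀ = P(outcome | unexposed) = 240/3763 = 0.063779
Under exogeneity alone the bounds on PN are max{0,(p₁−p₀)/p₁} ≤ PN ≤ min{1,(1−p₀)/p₁}.
  lower = (p₁ − p₀)/p₁ = 0.17551 / 0.23929 ≈ 0.7335
  upper = min{1, (1 − p₀)/p₁} = 0.93622 / 0.23929 ≈ 3.9125 → capped at 1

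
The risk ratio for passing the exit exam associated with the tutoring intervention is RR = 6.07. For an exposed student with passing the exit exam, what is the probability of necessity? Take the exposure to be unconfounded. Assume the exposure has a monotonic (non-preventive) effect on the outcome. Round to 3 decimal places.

PN ≈ 0.835

Under exogeneity and monotonicity, PN = (RR − 1) / RR = 1 − 1/RR.
PN = (6.07 − 1) / 6.07 = 5.07 / 6.07 ≈ 0.8353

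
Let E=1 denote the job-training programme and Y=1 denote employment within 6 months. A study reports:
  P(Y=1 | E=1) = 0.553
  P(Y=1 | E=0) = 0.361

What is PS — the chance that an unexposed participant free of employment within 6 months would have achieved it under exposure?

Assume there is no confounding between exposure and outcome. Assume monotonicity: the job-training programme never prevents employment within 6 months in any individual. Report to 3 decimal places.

Let p₁ = 0.553, p₀ = 0.361.
Under exogeneity and monotonicity, PS = (p₁ − p₀) / (1 − p₀).
PS = (0.553 − 0.361) / (1 − 0.361) = 0.192 / 0.639 ≈ 0.3005

PS ≈ 0.300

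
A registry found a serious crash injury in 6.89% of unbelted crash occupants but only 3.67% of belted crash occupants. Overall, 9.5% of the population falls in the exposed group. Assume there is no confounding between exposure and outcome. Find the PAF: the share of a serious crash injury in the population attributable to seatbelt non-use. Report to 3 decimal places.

PAF ≈ 0.077

p₁ = 0.0689, p₀ = 0.0367.
Overall risk P(Y=1) = π·p₁ + (1−π)·p₀ = 0.095×0.0689 + 0.905×0.0367 = 0.039759.
Under exogeneity, PAF = [P(Y=1) − p₀] / P(Y=1).
PAF = (0.039759 − 0.0367) / 0.039759 ≈ 0.0769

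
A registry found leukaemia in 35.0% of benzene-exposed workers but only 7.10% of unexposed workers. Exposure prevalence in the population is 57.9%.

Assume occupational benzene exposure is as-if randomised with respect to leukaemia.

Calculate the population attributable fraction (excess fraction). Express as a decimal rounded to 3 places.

p₁ = 0.35, p₀ = 0.071.
Overall risk P(Y=1) = π·p₁ + (1−π)·p₀ = 0.579×0.35 + 0.421×0.071 = 0.23254.
Under exogeneity, PAF = [P(Y=1) − p₀] / P(Y=1).
PAF = (0.23254 − 0.071) / 0.23254 ≈ 0.6947

PAF ≈ 0.695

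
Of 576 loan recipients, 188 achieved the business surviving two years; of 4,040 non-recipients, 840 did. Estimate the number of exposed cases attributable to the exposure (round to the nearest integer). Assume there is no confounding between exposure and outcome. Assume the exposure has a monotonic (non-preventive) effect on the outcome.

p₁ = P(outcome | exposed) = 188/576 = 0.32639
p₀ = P(outcome | unexposed) = 840/4040 = 0.20792
PN = (p₁ − p₀)/p₁ = (0.32639 − 0.20792) / 0.32639 ≈ 0.36297.
Attributable cases ≈ PN × (exposed cases) = 0.36297 × 188 ≈ 68.24.

about 68 cases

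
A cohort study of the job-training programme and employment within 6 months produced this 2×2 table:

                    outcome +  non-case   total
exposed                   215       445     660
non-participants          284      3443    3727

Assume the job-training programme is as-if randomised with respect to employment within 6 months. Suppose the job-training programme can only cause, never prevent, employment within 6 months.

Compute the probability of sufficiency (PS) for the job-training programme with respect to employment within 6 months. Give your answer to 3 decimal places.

PS ≈ 0.270

p₁ = P(outcome | exposed) = 215/660 = 0.32576
p₀ = P(outcome | unexposed) = 284/3727 = 0.076201
Under exogeneity and monotonicity, PS = (p₁ − p₀)/(1 − p₀).
PS = (0.32576 − 0.076201) / 0.9238 ≈ 0.2701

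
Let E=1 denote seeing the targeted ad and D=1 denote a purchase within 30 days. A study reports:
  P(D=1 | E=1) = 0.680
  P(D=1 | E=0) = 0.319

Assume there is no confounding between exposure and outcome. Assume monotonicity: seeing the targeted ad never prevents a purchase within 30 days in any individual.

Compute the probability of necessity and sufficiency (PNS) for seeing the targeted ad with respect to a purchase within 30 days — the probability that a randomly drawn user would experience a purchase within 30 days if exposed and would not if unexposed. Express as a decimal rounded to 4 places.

PNS ≈ 0.3610

Let p₁ = 0.68, p₀ = 0.319.
Under exogeneity and monotonicity, PNS = p₁ − p₀.
PNS = 0.68 − 0.319 = 0.361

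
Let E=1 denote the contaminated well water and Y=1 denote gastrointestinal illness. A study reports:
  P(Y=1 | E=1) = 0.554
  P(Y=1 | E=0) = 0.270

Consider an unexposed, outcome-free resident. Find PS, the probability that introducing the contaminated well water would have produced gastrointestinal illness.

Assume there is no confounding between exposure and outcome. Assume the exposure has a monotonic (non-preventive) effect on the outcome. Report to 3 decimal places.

PS ≈ 0.389

Let p₁ = 0.554, p₀ = 0.27.
Under exogeneity and monotonicity, PS = (p₁ − p₀) / (1 − p₀).
PS = (0.554 − 0.27) / (1 − 0.27) = 0.284 / 0.73 ≈ 0.3890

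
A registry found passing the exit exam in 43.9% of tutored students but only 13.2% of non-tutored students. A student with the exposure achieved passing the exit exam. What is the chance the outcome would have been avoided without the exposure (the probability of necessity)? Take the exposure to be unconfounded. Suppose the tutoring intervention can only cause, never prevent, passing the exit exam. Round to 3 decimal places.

PN ≈ 0.699

p₁ = 0.439, p₀ = 0.132.
Under exogeneity and monotonicity, PN = (p₁ − p₀) / p₁.
PN = (0.439 − 0.132) / 0.439 = 0.307 / 0.439 ≈ 0.6993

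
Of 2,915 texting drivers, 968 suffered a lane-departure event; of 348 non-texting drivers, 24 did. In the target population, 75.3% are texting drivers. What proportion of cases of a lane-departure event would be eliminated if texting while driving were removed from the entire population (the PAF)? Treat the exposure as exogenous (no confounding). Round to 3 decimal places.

p₁ = P(outcome | exposed) = 968/2915 = 0.33208
p₀ = P(outcome | unexposed) = 24/348 = 0.068966
Overall risk P(Y=1) = π·p₁ + (1−π)·p₀ = 0.753×0.33208 + 0.247×0.068966 = 0.26709.
Under exogeneity, PAF = [P(Y=1) − p₀] / P(Y=1).
PAF = (0.26709 − 0.068966) / 0.26709 ≈ 0.7418

PAF ≈ 0.742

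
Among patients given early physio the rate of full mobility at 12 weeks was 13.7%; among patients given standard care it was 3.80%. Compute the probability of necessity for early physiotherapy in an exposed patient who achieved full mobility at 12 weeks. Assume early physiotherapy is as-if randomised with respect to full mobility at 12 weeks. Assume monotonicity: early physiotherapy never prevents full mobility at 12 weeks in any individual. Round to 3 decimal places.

p₁ = 0.137, p₀ = 0.038.
Under exogeneity and monotonicity, PN = (p₁ − p₀) / p₁.
PN = (0.137 − 0.038) / 0.137 = 0.099 / 0.137 ≈ 0.7226

PN ≈ 0.723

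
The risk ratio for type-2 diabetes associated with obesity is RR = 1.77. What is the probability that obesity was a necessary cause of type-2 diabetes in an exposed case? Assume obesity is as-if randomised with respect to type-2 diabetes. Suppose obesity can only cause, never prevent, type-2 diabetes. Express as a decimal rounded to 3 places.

Under exogeneity and monotonicity, PN = (RR − 1) / RR = 1 − 1/RR.
PN = (1.77 − 1) / 1.77 = 0.77 / 1.77 ≈ 0.4350

PN ≈ 0.435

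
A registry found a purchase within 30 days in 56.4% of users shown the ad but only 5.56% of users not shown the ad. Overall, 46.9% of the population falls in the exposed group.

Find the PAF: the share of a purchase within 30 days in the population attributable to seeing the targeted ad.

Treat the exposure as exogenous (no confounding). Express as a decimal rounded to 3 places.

p₁ = 0.564, p₀ = 0.0556.
Overall risk P(Y=1) = π·p₁ + (1−π)·p₀ = 0.469×0.564 + 0.531×0.0556 = 0.29404.
Under exogeneity, PAF = [P(Y=1) − p₀] / P(Y=1).
PAF = (0.29404 − 0.0556) / 0.29404 ≈ 0.8109

PAF ≈ 0.811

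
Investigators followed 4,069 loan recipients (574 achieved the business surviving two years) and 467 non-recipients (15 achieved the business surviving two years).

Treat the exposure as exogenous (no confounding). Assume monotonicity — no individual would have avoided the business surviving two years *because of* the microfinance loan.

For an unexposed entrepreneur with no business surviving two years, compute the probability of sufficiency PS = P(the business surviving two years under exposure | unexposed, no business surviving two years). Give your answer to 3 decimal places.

PS ≈ 0.113

p₁ = P(outcome | exposed) = 574/4069 = 0.14107
p₀ = P(outcome | unexposed) = 15/467 = 0.03212
Under exogeneity and monotonicity, PS = (p₁ − p₀) / (1 − p₀).
PS = (0.14107 − 0.03212) / (1 − 0.03212) = 0.10895 / 0.96788 ≈ 0.1126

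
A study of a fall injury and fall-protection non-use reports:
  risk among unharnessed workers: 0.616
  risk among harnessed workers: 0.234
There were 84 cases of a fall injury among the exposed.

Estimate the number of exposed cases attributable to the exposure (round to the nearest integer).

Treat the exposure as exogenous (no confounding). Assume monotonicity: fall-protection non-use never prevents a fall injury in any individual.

about 52 cases

Let p₁ = 0.616, p₀ = 0.234.
PN = (p₁ − p₀)/p₁ = (0.616 − 0.234) / 0.616 ≈ 0.62013.
Attributable cases ≈ PN × (exposed cases) = 0.62013 × 84 ≈ 52.09.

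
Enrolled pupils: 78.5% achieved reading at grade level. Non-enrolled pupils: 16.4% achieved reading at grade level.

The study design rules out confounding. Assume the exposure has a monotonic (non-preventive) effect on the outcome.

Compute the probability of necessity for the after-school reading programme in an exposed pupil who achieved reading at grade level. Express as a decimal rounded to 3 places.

p₁ = 0.785, p₀ = 0.164.
Under exogeneity and monotonicity, PN = (p₁ − p₀) / p₁.
PN = (0.785 − 0.164) / 0.785 = 0.621 / 0.785 ≈ 0.7911

PN ≈ 0.791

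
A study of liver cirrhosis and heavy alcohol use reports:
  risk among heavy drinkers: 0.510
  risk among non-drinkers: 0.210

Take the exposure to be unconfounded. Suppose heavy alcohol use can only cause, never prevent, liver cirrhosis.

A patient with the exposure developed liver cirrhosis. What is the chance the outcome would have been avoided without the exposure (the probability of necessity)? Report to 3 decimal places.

Let p₁ = 0.51, p₀ = 0.21.
Under exogeneity and monotonicity, PN = (p₁ − p₀) / p₁.
PN = (0.51 − 0.21) / 0.51 = 0.3 / 0.51 ≈ 0.5882

PN ≈ 0.588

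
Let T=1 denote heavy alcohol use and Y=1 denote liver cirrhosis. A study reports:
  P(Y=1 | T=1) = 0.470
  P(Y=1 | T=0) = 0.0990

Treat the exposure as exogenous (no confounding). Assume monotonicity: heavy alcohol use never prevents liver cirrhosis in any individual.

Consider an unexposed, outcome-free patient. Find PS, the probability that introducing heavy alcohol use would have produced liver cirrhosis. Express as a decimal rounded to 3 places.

PS ≈ 0.412

Let p₁ = 0.47, p₀ = 0.099.
Under exogeneity and monotonicity, PS = (p₁ − p₀) / (1 − p₀).
PS = (0.47 − 0.099) / (1 − 0.099) = 0.371 / 0.901 ≈ 0.4118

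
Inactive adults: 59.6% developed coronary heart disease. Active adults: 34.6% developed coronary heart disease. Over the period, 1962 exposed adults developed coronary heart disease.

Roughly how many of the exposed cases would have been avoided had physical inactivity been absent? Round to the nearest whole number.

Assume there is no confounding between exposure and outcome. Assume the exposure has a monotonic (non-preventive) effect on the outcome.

about 823 cases

p₁ = 0.596, p₀ = 0.346.
PN = (p₁ − p₀)/p₁ = (0.596 − 0.346) / 0.596 ≈ 0.41946.
Attributable cases ≈ PN × (exposed cases) = 0.41946 × 1962 ≈ 822.99.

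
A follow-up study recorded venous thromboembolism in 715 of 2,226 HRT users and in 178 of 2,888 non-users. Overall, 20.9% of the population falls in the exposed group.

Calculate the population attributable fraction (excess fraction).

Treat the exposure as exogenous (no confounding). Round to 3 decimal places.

p₁ = P(outcome | exposed) = 715/2226 = 0.3212
p₀ = P(outcome | unexposed) = 178/2888 = 0.061634
Overall risk P(Y=1) = π·p₁ + (1−π)·p₀ = 0.209×0.3212 + 0.791×0.061634 = 0.11588.
Under exogeneity, PAF = [P(Y=1) − p₀] / P(Y=1).
PAF = (0.11588 − 0.061634) / 0.11588 ≈ 0.4681

PAF ≈ 0.468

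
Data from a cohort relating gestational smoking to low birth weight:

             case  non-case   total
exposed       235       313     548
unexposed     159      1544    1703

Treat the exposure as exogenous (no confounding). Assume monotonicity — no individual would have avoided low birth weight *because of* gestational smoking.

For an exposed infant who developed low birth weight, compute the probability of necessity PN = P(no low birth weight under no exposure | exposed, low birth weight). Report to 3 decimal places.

p₁ = P(outcome | exposed) = 235/548 = 0.42883
p₀ = P(outcome | unexposed) = 159/1703 = 0.093365
Under exogeneity and monotonicity, PN = (p₁ − p₀)/p₁.
PN = (0.42883 − 0.093365) / 0.42883 ≈ 0.7823

PN ≈ 0.782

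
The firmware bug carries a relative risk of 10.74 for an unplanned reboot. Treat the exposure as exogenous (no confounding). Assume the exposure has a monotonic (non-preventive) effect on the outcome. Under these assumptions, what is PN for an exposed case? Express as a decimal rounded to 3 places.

PN ≈ 0.907

Under exogeneity and monotonicity, PN = (RR − 1) / RR = 1 − 1/RR.
PN = (10.74 − 1) / 10.74 = 9.74 / 10.74 ≈ 0.9069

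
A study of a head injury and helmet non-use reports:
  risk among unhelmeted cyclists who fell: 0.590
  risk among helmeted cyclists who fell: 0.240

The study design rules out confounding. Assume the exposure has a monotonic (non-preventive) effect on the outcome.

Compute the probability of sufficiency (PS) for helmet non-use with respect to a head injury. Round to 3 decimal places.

PS ≈ 0.461

Let p₁ = 0.59, p₀ = 0.24.
Under exogeneity and monotonicity, PS = (p₁ − p₀) / (1 − p₀).
PS = (0.59 − 0.24) / (1 − 0.24) = 0.35 / 0.76 ≈ 0.4605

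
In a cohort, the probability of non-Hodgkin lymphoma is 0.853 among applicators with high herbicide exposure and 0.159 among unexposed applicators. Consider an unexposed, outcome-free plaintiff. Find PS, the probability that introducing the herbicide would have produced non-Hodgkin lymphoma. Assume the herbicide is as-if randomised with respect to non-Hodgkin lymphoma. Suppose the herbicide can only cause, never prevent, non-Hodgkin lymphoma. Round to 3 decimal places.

PS ≈ 0.825

Let p₁ = 0.853, p₀ = 0.159.
Under exogeneity and monotonicity, PS = (p₁ − p₀) / (1 − p₀).
PS = (0.853 − 0.159) / (1 − 0.159) = 0.694 / 0.841 ≈ 0.8252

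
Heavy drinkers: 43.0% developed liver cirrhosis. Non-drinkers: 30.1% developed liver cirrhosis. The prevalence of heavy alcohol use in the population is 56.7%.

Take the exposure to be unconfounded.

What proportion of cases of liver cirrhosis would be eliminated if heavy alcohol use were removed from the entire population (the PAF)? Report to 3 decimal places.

PAF ≈ 0.195

p₁ = 0.43, p₀ = 0.301.
Overall risk P(Y=1) = π·p₁ + (1−π)·p₀ = 0.567×0.43 + 0.433×0.301 = 0.37414.
Under exogeneity, PAF = [P(Y=1) − p₀] / P(Y=1).
PAF = (0.37414 − 0.301) / 0.37414 ≈ 0.1955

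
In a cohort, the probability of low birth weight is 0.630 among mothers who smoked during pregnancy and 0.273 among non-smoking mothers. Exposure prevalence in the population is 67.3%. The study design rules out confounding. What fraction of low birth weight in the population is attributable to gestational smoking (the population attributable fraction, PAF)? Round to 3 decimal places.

PAF ≈ 0.468

Let p₁ = 0.63, p₀ = 0.273.
Overall risk P(Y=1) = π·p₁ + (1−π)·p₀ = 0.673×0.63 + 0.327×0.273 = 0.51326.
Under exogeneity, PAF = [P(Y=1) − p₀] / P(Y=1).
PAF = (0.51326 − 0.273) / 0.51326 ≈ 0.4681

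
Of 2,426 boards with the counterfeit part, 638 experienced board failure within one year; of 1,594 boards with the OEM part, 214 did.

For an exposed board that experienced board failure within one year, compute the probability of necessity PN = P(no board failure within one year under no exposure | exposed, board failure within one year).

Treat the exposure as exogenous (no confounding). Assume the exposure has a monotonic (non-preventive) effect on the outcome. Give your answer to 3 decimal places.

p₁ = P(outcome | exposed) = 638/2426 = 0.26298
p₀ = P(outcome | unexposed) = 214/1594 = 0.13425
Under exogeneity and monotonicity, PN = (p₁ − p₀) / p₁.
PN = (0.26298 − 0.13425) / 0.26298 = 0.12873 / 0.26298 ≈ 0.4895

PN ≈ 0.490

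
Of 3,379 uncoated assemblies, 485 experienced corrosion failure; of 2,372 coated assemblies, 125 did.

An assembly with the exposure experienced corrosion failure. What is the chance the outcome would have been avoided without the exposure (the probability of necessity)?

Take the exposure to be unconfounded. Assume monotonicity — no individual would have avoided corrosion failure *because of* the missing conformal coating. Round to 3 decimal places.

PN ≈ 0.633

p₁ = P(outcome | exposed) = 485/3379 = 0.14353
p₀ = P(outcome | unexposed) = 125/2372 = 0.052698
Under exogeneity and monotonicity, PN = (p₁ − p₀) / p₁.
PN = (0.14353 − 0.052698) / 0.14353 = 0.090835 / 0.14353 ≈ 0.6329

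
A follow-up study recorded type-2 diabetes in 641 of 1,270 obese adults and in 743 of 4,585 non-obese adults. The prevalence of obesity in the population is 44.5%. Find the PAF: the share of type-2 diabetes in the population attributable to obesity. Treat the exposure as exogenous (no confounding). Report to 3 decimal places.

p₁ = P(outcome | exposed) = 641/1270 = 0.50472
p₀ = P(outcome | unexposed) = 743/4585 = 0.16205
Overall risk P(Y=1) = π·p₁ + (1−π)·p₀ = 0.445×0.50472 + 0.555×0.16205 = 0.31454.
Under exogeneity, PAF = [P(Y=1) − p₀] / P(Y=1).
PAF = (0.31454 − 0.16205) / 0.31454 ≈ 0.4848

PAF ≈ 0.485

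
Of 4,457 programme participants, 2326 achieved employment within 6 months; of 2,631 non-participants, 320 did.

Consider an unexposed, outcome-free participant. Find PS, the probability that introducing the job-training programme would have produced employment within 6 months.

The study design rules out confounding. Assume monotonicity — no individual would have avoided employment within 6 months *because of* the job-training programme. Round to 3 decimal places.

p₁ = P(outcome | exposed) = 2326/4457 = 0.52188
p₀ = P(outcome | unexposed) = 320/2631 = 0.12163
Under exogeneity and monotonicity, PS = (p₁ − p₀) / (1 − p₀).
PS = (0.52188 − 0.12163) / (1 − 0.12163) = 0.40025 / 0.87837 ≈ 0.4557

PS ≈ 0.456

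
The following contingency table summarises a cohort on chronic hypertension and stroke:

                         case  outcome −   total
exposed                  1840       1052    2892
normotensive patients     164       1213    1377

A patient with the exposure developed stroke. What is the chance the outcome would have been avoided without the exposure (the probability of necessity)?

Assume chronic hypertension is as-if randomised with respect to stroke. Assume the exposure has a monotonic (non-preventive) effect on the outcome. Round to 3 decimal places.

p₁ = P(outcome | exposed) = 1840/2892 = 0.63624
p₀ = P(outcome | unexposed) = 164/1377 = 0.1191
Under exogeneity and monotonicity, PN = (p₁ − p₀)/p₁.
PN = (0.63624 − 0.1191) / 0.63624 ≈ 0.8128

PN ≈ 0.813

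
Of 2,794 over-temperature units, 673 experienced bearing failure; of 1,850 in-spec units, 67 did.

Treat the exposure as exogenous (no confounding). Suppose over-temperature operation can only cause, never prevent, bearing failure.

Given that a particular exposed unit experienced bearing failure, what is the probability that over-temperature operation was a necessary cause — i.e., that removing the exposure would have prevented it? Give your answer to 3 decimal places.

PN ≈ 0.850

p₁ = P(outcome | exposed) = 673/2794 = 0.24087
p₀ = P(outcome | unexposed) = 67/1850 = 0.036216
Under exogeneity and monotonicity, PN = (p₁ − p₀) / p₁.
PN = (0.24087 − 0.036216) / 0.24087 = 0.20466 / 0.24087 ≈ 0.8496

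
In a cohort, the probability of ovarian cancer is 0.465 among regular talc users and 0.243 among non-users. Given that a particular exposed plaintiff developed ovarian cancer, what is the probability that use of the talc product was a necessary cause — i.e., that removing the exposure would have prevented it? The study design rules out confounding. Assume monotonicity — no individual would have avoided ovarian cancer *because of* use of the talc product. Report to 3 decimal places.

Let p₁ = 0.465, p₀ = 0.243.
Under exogeneity and monotonicity, PN = (p₁ − p₀) / p₁.
PN = (0.465 − 0.243) / 0.465 = 0.222 / 0.465 ≈ 0.4774

PN ≈ 0.477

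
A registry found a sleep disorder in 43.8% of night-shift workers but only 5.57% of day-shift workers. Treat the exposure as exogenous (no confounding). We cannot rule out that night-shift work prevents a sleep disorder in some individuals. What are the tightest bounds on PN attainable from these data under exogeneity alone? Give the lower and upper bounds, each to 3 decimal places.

0.873 ≤ PN ≤ 1.000

p₁ = 0.438, p₀ = 0.0557.
Under exogeneity alone the bounds on PN are max{0,(p₁−p₀)/p₁} ≤ PN ≤ min{1,(1−p₀)/p₁}.
  lower = (p₁ − p₀)/p₁ = 0.3823 / 0.438 ≈ 0.8728
  upper = min{1, (1 − p₀)/p₁} = 0.9443 / 0.438 ≈ 2.1559 → capped at 1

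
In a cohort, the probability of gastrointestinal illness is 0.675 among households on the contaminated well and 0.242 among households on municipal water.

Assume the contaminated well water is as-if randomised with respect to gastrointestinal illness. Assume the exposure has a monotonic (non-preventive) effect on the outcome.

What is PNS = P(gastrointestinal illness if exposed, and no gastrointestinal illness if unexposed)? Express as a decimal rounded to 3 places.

PNS ≈ 0.433

Let p₁ = 0.675, p₀ = 0.242.
Under exogeneity and monotonicity, PNS = p₁ − p₀.
PNS = 0.675 − 0.242 = 0.433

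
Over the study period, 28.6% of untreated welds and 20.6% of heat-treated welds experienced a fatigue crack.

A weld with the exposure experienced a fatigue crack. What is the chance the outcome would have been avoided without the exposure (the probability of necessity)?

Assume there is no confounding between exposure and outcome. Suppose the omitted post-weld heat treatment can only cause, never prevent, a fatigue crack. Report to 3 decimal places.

PN ≈ 0.280

p₁ = 0.286, p₀ = 0.206.
Under exogeneity and monotonicity, PN = (p₁ − p₀) / p₁.
PN = (0.286 − 0.206) / 0.286 = 0.08 / 0.286 ≈ 0.2797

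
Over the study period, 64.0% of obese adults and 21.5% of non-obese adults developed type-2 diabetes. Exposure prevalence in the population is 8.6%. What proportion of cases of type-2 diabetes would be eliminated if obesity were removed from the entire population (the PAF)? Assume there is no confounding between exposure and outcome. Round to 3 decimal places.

PAF ≈ 0.145

p₁ = 0.64, p₀ = 0.215.
Overall risk P(Y=1) = π·p₁ + (1−π)·p₀ = 0.086×0.64 + 0.914×0.215 = 0.25155.
Under exogeneity, PAF = [P(Y=1) − p₀] / P(Y=1).
PAF = (0.25155 − 0.215) / 0.25155 ≈ 0.1453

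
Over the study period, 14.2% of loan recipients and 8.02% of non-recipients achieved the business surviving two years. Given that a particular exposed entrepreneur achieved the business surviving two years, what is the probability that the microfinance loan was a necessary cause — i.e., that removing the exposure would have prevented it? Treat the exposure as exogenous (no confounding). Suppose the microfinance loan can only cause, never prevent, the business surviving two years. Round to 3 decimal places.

PN ≈ 0.435

p₁ = 0.142, p₀ = 0.0802.
Under exogeneity and monotonicity, PN = (p₁ − p₀) / p₁.
PN = (0.142 − 0.0802) / 0.142 = 0.0618 / 0.142 ≈ 0.4352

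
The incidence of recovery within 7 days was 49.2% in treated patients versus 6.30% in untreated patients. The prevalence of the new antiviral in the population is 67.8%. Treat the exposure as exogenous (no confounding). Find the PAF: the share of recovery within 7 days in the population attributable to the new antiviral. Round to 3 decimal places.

PAF ≈ 0.822

p₁ = 0.492, p₀ = 0.063.
Overall risk P(Y=1) = π·p₁ + (1−π)·p₀ = 0.678×0.492 + 0.322×0.063 = 0.35386.
Under exogeneity, PAF = [P(Y=1) − p₀] / P(Y=1).
PAF = (0.35386 − 0.063) / 0.35386 ≈ 0.8220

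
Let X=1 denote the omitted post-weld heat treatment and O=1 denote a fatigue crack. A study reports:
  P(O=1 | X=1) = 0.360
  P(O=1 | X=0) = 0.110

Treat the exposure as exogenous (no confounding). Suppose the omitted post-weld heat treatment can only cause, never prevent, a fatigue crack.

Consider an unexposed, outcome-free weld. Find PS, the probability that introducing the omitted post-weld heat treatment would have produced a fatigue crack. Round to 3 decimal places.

Let p₁ = 0.36, p₀ = 0.11.
Under exogeneity and monotonicity, PS = (p₁ − p₀) / (1 − p₀).
PS = (0.36 − 0.11) / (1 − 0.11) = 0.25 / 0.89 ≈ 0.2809

PS ≈ 0.281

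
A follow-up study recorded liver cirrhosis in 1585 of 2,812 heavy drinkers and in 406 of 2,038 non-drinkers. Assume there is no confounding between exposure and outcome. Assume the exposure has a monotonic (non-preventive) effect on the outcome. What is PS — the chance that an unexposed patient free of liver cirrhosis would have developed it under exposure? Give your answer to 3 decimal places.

p₁ = P(outcome | exposed) = 1585/2812 = 0.56366
p₀ = P(outcome | unexposed) = 406/2038 = 0.19921
Under exogeneity and monotonicity, PS = (p₁ − p₀) / (1 − p₀).
PS = (0.56366 − 0.19921) / (1 − 0.19921) = 0.36444 / 0.80079 ≈ 0.4551

PS ≈ 0.455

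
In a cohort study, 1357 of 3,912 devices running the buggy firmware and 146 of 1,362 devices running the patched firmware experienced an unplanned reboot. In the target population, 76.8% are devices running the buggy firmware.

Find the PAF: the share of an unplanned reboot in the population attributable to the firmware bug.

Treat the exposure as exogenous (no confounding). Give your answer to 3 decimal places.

p₁ = P(outcome | exposed) = 1357/3912 = 0.34688
p₀ = P(outcome | unexposed) = 146/1362 = 0.1072
Overall risk P(Y=1) = π·p₁ + (1−π)·p₀ = 0.768×0.34688 + 0.232×0.1072 = 0.29127.
Under exogeneity, PAF = [P(Y=1) − p₀] / P(Y=1).
PAF = (0.29127 − 0.1072) / 0.29127 ≈ 0.6320

PAF ≈ 0.632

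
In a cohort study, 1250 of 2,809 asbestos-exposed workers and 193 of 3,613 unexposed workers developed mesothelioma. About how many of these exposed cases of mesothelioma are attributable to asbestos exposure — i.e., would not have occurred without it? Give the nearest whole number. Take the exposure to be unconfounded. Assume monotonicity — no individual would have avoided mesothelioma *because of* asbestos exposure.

p₁ = P(outcome | exposed) = 1250/2809 = 0.445
p₀ = P(outcome | unexposed) = 193/3613 = 0.053418
PN = (p₁ − p₀)/p₁ = (0.445 − 0.053418) / 0.445 ≈ 0.87996.
Attributable cases ≈ PN × (exposed cases) = 0.87996 × 1250 ≈ 1099.95.

about 1100 cases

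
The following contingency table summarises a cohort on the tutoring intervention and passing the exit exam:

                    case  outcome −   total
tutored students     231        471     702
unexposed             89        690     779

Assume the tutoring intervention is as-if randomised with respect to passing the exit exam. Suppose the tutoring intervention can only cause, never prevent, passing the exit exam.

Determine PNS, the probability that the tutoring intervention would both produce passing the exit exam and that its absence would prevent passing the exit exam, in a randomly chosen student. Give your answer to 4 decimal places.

p₁ = P(outcome | exposed) = 231/702 = 0.32906
p₀ = P(outcome | unexposed) = 89/779 = 0.11425
Under exogeneity and monotonicity, PNS = p₁ − p₀.
PNS = 0.32906 − 0.11425 = 0.21481

PNS ≈ 0.2148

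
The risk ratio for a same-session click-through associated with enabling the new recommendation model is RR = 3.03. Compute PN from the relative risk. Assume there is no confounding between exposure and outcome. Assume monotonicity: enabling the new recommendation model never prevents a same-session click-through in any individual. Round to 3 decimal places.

PN ≈ 0.670

Under exogeneity and monotonicity, PN = (RR − 1) / RR = 1 − 1/RR.
PN = (3.03 − 1) / 3.03 = 2.03 / 3.03 ≈ 0.6700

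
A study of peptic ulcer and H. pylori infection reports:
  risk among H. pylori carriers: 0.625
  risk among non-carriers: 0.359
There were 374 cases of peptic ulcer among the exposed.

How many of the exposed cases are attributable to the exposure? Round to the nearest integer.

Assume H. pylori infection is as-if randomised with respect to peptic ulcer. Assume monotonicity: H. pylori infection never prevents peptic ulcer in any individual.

about 159 cases

Let p₁ = 0.625, p₀ = 0.359.
PN = (p₁ − p₀)/p₁ = (0.625 − 0.359) / 0.625 ≈ 0.42560.
Attributable cases ≈ PN × (exposed cases) = 0.42560 × 374 ≈ 159.17.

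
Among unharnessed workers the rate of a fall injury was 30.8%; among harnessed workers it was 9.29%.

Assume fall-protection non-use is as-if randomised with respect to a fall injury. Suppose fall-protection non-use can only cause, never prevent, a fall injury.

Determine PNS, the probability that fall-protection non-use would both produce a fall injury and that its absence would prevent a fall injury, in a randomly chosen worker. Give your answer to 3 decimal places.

PNS ≈ 0.215

p₁ = 0.308, p₀ = 0.0929.
Under exogeneity and monotonicity, PNS = p₁ − p₀.
PNS = 0.308 − 0.0929 = 0.2151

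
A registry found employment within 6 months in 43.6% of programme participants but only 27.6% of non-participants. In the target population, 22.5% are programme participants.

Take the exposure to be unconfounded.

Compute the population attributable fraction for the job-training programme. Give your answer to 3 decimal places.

PAF ≈ 0.115

p₁ = 0.436, p₀ = 0.276.
Overall risk P(Y=1) = π·p₁ + (1−π)·p₀ = 0.225×0.436 + 0.775×0.276 = 0.312.
Under exogeneity, PAF = [P(Y=1) − p₀] / P(Y=1).
PAF = (0.312 − 0.276) / 0.312 ≈ 0.1154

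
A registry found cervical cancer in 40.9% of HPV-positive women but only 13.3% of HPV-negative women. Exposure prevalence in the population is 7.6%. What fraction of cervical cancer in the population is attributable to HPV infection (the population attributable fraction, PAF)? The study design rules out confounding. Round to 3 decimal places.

p₁ = 0.409, p₀ = 0.133.
Overall risk P(Y=1) = π·p₁ + (1−π)·p₀ = 0.076×0.409 + 0.924×0.133 = 0.15398.
Under exogeneity, PAF = [P(Y=1) − p₀] / P(Y=1).
PAF = (0.15398 − 0.133) / 0.15398 ≈ 0.1362

PAF ≈ 0.136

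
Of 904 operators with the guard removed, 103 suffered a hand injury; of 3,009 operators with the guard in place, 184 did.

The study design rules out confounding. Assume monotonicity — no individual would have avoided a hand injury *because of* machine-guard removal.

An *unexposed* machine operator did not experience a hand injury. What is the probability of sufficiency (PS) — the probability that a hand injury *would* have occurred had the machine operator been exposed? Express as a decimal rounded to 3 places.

PS ≈ 0.056

p₁ = P(outcome | exposed) = 103/904 = 0.11394
p₀ = P(outcome | unexposed) = 184/3009 = 0.06115
Under exogeneity and monotonicity, PS = (p₁ − p₀) / (1 − p₀).
PS = (0.11394 − 0.06115) / (1 − 0.06115) = 0.052788 / 0.93885 ≈ 0.0562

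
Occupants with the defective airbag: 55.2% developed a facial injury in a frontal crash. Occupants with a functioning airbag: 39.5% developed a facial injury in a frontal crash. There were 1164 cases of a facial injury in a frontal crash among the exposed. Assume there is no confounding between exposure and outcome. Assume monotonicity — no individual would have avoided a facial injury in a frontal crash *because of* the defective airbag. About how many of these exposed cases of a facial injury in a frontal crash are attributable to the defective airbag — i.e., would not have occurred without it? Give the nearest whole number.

p₁ = 0.552, p₀ = 0.395.
PN = (p₁ − p₀)/p₁ = (0.552 − 0.395) / 0.552 ≈ 0.28442.
Attributable cases ≈ PN × (exposed cases) = 0.28442 × 1164 ≈ 331.07.

about 331 cases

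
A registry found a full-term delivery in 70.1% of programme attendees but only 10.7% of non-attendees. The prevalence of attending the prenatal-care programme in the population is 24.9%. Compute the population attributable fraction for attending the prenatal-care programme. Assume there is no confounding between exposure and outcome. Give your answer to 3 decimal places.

PAF ≈ 0.580

p₁ = 0.701, p₀ = 0.107.
Overall risk P(Y=1) = π·p₁ + (1−π)·p₀ = 0.249×0.701 + 0.751×0.107 = 0.25491.
Under exogeneity, PAF = [P(Y=1) − p₀] / P(Y=1).
PAF = (0.25491 − 0.107) / 0.25491 ≈ 0.5802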